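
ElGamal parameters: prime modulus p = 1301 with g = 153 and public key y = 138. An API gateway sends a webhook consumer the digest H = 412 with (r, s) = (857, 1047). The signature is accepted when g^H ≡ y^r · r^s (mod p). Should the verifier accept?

Left side g^H mod p:
153^412 mod 1301 = 1159
Right side y^r · r^s mod p:
138^857 mod 1301 = 895
857^1047 mod 1301 = 904
895·904 = 809080 ≡ 1159 (mod 1301)
1159 ≡ 1159 (mod 1301), so the signature is genuine.

accept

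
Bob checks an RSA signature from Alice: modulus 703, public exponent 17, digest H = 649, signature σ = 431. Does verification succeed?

passes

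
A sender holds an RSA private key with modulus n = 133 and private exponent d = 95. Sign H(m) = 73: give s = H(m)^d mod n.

61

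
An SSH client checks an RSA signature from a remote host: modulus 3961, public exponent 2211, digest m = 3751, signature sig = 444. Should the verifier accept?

reject

sig^2211 mod 3961 = 620
The recovered value 620 does not match the digest 3751.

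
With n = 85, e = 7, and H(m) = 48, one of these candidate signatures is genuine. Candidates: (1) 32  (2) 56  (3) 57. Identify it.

3

Candidate 1: 32^7 mod 85 = 8
Candidate 2: 56^7 mod 85 = 61
Candidate 3: 57^7 mod 85 = 48
  → matches H(m) = 48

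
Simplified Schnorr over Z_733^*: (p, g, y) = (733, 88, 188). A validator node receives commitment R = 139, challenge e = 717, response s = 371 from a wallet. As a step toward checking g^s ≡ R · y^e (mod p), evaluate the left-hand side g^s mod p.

640

88^2 = 7744 ≡ 414
88^4 ≡ 414^2 = 171396 ≡ 607
88^8 ≡ 607^2 = 368449 ≡ 483
88^16 ≡ 483^2 = 233289 ≡ 195
88^32 ≡ 195^2 = 38025 ≡ 642
88^64 ≡ 642^2 = 412164 ≡ 218
88^128 ≡ 218^2 = 47524 ≡ 612
88^256 ≡ 612^2 = 374544 ≡ 714
371 = 256 + 64 + 32 + 16 + 2 + 1, so 88^371 ≡ 714·218·642·195·414·88 ≡ 640 (mod 733)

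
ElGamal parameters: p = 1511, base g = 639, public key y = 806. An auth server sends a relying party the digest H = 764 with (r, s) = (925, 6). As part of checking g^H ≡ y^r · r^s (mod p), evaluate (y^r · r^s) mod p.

204

Squares mod 1511: 806^1≡806, 806^2≡1417, 806^4≡1281, 806^8≡15, 806^16≡225, 806^32≡762, 806^64≡420, 806^128≡1124, 806^256≡180, 806^512≡669
925 = 512 + 256 + 128 + 16 + 8 + 4 + 1, so 806^925 ≡ 669·180·1124·225·15·1281·806 ≡ 538 (mod 1511)
Squares mod 1511: 925^1≡925, 925^2≡399, 925^4≡546
6 = 4 + 2, so 925^6 ≡ 546·399 ≡ 270 (mod 1511)
y^r · r^s ≡ 538·270 = 145260 ≡ 204 (mod 1511)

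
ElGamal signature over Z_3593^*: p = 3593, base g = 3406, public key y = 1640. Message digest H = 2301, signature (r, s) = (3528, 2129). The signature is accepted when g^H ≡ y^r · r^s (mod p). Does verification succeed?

Left side g^H mod p:
Squares mod 3593: 3406^1≡3406, 3406^2≡2632, 3406^4≡120, 3406^8≡28, 3406^16≡784, 3406^32≡253, 3406^64≡2928, 3406^128≡286, 3406^256≡2750, 3406^512≡2828, 3406^1024≡3159, 3406^2048≡1520
2301 = 2048 + 128 + 64 + 32 + 16 + 8 + 4 + 1, so 3406^2301 ≡ 1520·286·2928·253·784·28·120·3406 ≡ 2671 (mod 3593)
Right side y^r · r^s mod p:
Squares mod 3593: 1640^1≡1640, 1640^2≡2036, 1640^4≡2567, 1640^8≡3520, 1640^16≡1736, 1640^32≡2762, 1640^64≡705, 1640^128≡1191, 1640^256≡2839, 1640^512≡822, 1640^1024≡200, 1640^2048≡477
3528 = 2048 + 1024 + 256 + 128 + 64 + 8, so 1640^3528 ≡ 477·200·2839·1191·705·3520 ≡ 2589 (mod 3593)
Squares mod 3593: 3528^1≡3528, 3528^2≡632, 3528^4≡601, 3528^8≡1901, 3528^16≡2836, 3528^32≡1762, 3528^64≡292, 3528^128≡2625, 3528^256≡2844, 3528^512≡493, 3528^1024≡2318, 3528^2048≡1589
2129 = 2048 + 64 + 16 + 1, so 3528^2129 ≡ 1589·292·2836·3528 ≡ 323 (mod 3593)
2589·323 = 836247 ≡ 2671 (mod 3593)
2671 ≡ 2671 (mod 3593), so the signature is genuine.

passes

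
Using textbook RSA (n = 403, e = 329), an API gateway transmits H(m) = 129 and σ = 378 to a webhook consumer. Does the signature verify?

does not verify

σ^329 mod 403 = 274
σ^329 mod 403 = 274, but H(m) = 129.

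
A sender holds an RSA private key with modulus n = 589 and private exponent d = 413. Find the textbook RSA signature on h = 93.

465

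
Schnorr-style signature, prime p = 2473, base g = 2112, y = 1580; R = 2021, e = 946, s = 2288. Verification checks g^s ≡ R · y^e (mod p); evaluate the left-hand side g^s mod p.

1779

2112^2 = 4460544 ≡ 1725
2112^4 ≡ 1725^2 = 2975625 ≡ 606
2112^8 ≡ 606^2 = 367236 ≡ 1232
2112^16 ≡ 1232^2 = 1517824 ≡ 1875
2112^32 ≡ 1875^2 = 3515625 ≡ 1492
2112^64 ≡ 1492^2 = 2226064 ≡ 364
2112^128 ≡ 364^2 = 132496 ≡ 1427
2112^256 ≡ 1427^2 = 2036329 ≡ 1050
2112^512 ≡ 1050^2 = 1102500 ≡ 2015
2112^1024 ≡ 2015^2 = 4060225 ≡ 2032
2112^2048 ≡ 2032^2 = 4129024 ≡ 1587
2288 = 2048 + 128 + 64 + 32 + 16, so 2112^2288 ≡ 1587·1427·364·1492·1875 ≡ 1779 (mod 2473)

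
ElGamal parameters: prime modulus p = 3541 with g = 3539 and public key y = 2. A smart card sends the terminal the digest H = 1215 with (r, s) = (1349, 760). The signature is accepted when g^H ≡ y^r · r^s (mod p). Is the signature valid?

valid

Left side g^H mod p:
3539^1215 mod 3541 = 1032
Right side y^r · r^s mod p:
2^1349 mod 3541 = 52
1349^760 mod 3541 = 837
52·837 = 43524 ≡ 1032 (mod 3541)
1032 ≡ 1032 (mod 3541), so the signature is genuine.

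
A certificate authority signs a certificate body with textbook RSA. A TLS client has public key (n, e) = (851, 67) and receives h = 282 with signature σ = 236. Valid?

Squares mod 851: σ^1≡236, σ^2≡381, σ^4≡491, σ^8≡248, σ^16≡232, σ^32≡211, σ^64≡269
67 = 64 + 2 + 1, so σ^67 ≡ 269·381·236 ≡ 282 (mod 851)
282 = h, so the signature checks out.

yes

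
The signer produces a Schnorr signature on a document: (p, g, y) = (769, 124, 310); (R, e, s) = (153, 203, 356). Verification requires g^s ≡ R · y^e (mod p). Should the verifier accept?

accept

g^s mod p:
Squares mod 769: 124^1≡124, 124^2≡765, 124^4≡16, 124^8≡256, 124^16≡171, 124^32≡19, 124^64≡361, 124^128≡360, 124^256≡408
356 = 256 + 64 + 32 + 4, so 124^356 ≡ 408·361·19·16 ≡ 527 (mod 769)
R · y^e mod p:
Squares mod 769: 310^1≡310, 310^2≡744, 310^4≡625, 310^8≡742, 310^16≡729, 310^32≡62, 310^64≡768, 310^128≡1
203 = 128 + 64 + 8 + 2 + 1, so 310^203 ≡ 1·768·742·744·310 ≡ 687 (mod 769)
153·687 = 105111 ≡ 527 (mod 769)
527 ≡ 527 (mod 769); signature holds.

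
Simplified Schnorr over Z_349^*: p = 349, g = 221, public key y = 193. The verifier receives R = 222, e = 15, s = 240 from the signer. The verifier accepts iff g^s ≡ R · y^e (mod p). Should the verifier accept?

g^s mod p:
221^2 = 48841 ≡ 330
221^4 ≡ 330^2 = 108900 ≡ 12
221^8 ≡ 12^2 = 144
221^16 ≡ 144^2 = 20736 ≡ 145
221^32 ≡ 145^2 = 21025 ≡ 85
221^64 ≡ 85^2 = 7225 ≡ 245
221^128 ≡ 245^2 = 60025 ≡ 346
240 = 128 + 64 + 32 + 16, so 221^240 ≡ 346·245·85·145 ≡ 118 (mod 349)
R · y^e mod p:
193^2 = 37249 ≡ 255
193^4 ≡ 255^2 = 65025 ≡ 111
193^8 ≡ 111^2 = 12321 ≡ 106
15 = 8 + 4 + 2 + 1, so 193^15 ≡ 106·111·255·193 ≡ 98 (mod 349)
222·98 = 21756 ≡ 118 (mod 349)
118 ≡ 118 (mod 349); signature holds.

accept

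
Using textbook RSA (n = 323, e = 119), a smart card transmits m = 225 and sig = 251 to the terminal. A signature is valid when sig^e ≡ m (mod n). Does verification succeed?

sig^119 mod 323 = 225
225 = m, so the signature checks out.

passes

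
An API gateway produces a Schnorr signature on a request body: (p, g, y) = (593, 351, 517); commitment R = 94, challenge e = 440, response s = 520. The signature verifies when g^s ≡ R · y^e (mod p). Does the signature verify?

g^s mod p:
351^520 mod 593 = 256
R · y^e mod p:
517^440 mod 593 = 148
94·148 = 13912 ≡ 273 (mod 593)
256 ≠ 273; the check fails.

does not verify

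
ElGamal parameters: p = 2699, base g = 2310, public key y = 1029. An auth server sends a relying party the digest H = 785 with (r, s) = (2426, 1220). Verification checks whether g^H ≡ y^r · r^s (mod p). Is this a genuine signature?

forged

Left side g^H mod p:
2310^2 = 5336100 ≡ 177
2310^4 ≡ 177^2 = 31329 ≡ 1640
2310^8 ≡ 1640^2 = 2689600 ≡ 1396
2310^16 ≡ 1396^2 = 1948816 ≡ 138
2310^32 ≡ 138^2 = 19044 ≡ 151
2310^64 ≡ 151^2 = 22801 ≡ 1209
2310^128 ≡ 1209^2 = 1461681 ≡ 1522
2310^256 ≡ 1522^2 = 2316484 ≡ 742
2310^512 ≡ 742^2 = 550564 ≡ 2667
785 = 512 + 256 + 16 + 1, so 2310^785 ≡ 2667·742·138·2310 ≡ 1066 (mod 2699)
Right side y^r · r^s mod p:
1029^2 = 1058841 ≡ 833
1029^4 ≡ 833^2 = 693889 ≡ 246
1029^8 ≡ 246^2 = 60516 ≡ 1138
1029^16 ≡ 1138^2 = 1295044 ≡ 2223
1029^32 ≡ 2223^2 = 4941729 ≡ 2559
1029^64 ≡ 2559^2 = 6548481 ≡ 707
1029^128 ≡ 707^2 = 499849 ≡ 534
1029^256 ≡ 534^2 = 285156 ≡ 1761
1029^512 ≡ 1761^2 = 3101121 ≡ 2669
1029^1024 ≡ 2669^2 = 7123561 ≡ 900
1029^2048 ≡ 900^2 = 810000 ≡ 300
2426 = 2048 + 256 + 64 + 32 + 16 + 8 + 2, so 1029^2426 ≡ 300·1761·707·2559·2223·1138·833 ≡ 934 (mod 2699)
2426^2 = 5885476 ≡ 1656
2426^4 ≡ 1656^2 = 2742336 ≡ 152
2426^8 ≡ 152^2 = 23104 ≡ 1512
2426^16 ≡ 1512^2 = 2286144 ≡ 91
2426^32 ≡ 91^2 = 8281 ≡ 184
2426^64 ≡ 184^2 = 33856 ≡ 1468
2426^128 ≡ 1468^2 = 2155024 ≡ 1222
2426^256 ≡ 1222^2 = 1493284 ≡ 737
2426^512 ≡ 737^2 = 543169 ≡ 670
2426^1024 ≡ 670^2 = 448900 ≡ 866
1220 = 1024 + 128 + 64 + 4, so 2426^1220 ≡ 866·1222·1468·152 ≡ 956 (mod 2699)
934·956 = 892904 ≡ 2234 (mod 2699)
1066 ≠ 2234, so verification fails.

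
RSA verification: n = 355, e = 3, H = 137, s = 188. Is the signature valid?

valid

s^2 ≡ 188^2 = 35344 ≡ 199
3 = 2 + 1, so s^3 ≡ 199·188 ≡ 137 (mod 355)
137 = H, so the signature checks out.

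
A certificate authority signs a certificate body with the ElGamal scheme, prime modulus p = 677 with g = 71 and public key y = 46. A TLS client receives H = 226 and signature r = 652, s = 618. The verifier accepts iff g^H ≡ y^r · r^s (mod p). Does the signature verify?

verifies

Left side g^H mod p:
71^2 = 5041 ≡ 302
71^4 ≡ 302^2 = 91204 ≡ 486
71^8 ≡ 486^2 = 236196 ≡ 600
71^16 ≡ 600^2 = 360000 ≡ 513
71^32 ≡ 513^2 = 263169 ≡ 493
71^64 ≡ 493^2 = 243049 ≡ 6
71^128 ≡ 6^2 = 36
226 = 128 + 64 + 32 + 2, so 71^226 ≡ 36·6·493·302 ≡ 522 (mod 677)
Right side y^r · r^s mod p:
46^2 = 2116 ≡ 85
46^4 ≡ 85^2 = 7225 ≡ 455
46^8 ≡ 455^2 = 207025 ≡ 540
46^16 ≡ 540^2 = 291600 ≡ 490
46^32 ≡ 490^2 = 240100 ≡ 442
46^64 ≡ 442^2 = 195364 ≡ 388
46^128 ≡ 388^2 = 150544 ≡ 250
46^256 ≡ 250^2 = 62500 ≡ 216
46^512 ≡ 216^2 = 46656 ≡ 620
652 = 512 + 128 + 8 + 4, so 46^652 ≡ 620·250·540·455 ≡ 329 (mod 677)
652^2 = 425104 ≡ 625
652^4 ≡ 625^2 = 390625 ≡ 673
652^8 ≡ 673^2 = 452929 ≡ 16
652^16 ≡ 16^2 = 256
652^32 ≡ 256^2 = 65536 ≡ 544
652^64 ≡ 544^2 = 295936 ≡ 87
652^128 ≡ 87^2 = 7569 ≡ 122
652^256 ≡ 122^2 = 14884 ≡ 667
652^512 ≡ 667^2 = 444889 ≡ 100
618 = 512 + 64 + 32 + 8 + 2, so 652^618 ≡ 100·87·544·16·625 ≡ 337 (mod 677)
329·337 = 110873 ≡ 522 (mod 677)
522 ≡ 522 (mod 677), so the signature is genuine.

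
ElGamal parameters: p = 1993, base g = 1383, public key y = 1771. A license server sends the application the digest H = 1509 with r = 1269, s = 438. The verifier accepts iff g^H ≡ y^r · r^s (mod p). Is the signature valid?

Left side g^H mod p:
1383^2 = 1912689 ≡ 1402
1383^4 ≡ 1402^2 = 1965604 ≡ 506
1383^8 ≡ 506^2 = 256036 ≡ 932
1383^16 ≡ 932^2 = 868624 ≡ 1669
1383^32 ≡ 1669^2 = 2785561 ≡ 1340
1383^64 ≡ 1340^2 = 1795600 ≡ 1900
1383^128 ≡ 1900^2 = 3610000 ≡ 677
1383^256 ≡ 677^2 = 458329 ≡ 1932
1383^512 ≡ 1932^2 = 3732624 ≡ 1728
1383^1024 ≡ 1728^2 = 2985984 ≡ 470
1509 = 1024 + 256 + 128 + 64 + 32 + 4 + 1, so 1383^1509 ≡ 470·1932·677·1900·1340·506·1383 ≡ 1776 (mod 1993)
Right side y^r · r^s mod p:
1771^2 = 3136441 ≡ 1452
1771^4 ≡ 1452^2 = 2108304 ≡ 1703
1771^8 ≡ 1703^2 = 2900209 ≡ 394
1771^16 ≡ 394^2 = 155236 ≡ 1775
1771^32 ≡ 1775^2 = 3150625 ≡ 1685
1771^64 ≡ 1685^2 = 2839225 ≡ 1193
1771^128 ≡ 1193^2 = 1423249 ≡ 247
1771^256 ≡ 247^2 = 61009 ≡ 1219
1771^512 ≡ 1219^2 = 1485961 ≡ 1176
1771^1024 ≡ 1176^2 = 1382976 ≡ 1827
1269 = 1024 + 128 + 64 + 32 + 16 + 4 + 1, so 1771^1269 ≡ 1827·247·1193·1685·1775·1703·1771 ≡ 69 (mod 1993)
1269^2 = 1610361 ≡ 17
1269^4 ≡ 17^2 = 289
1269^8 ≡ 289^2 = 83521 ≡ 1808
1269^16 ≡ 1808^2 = 3268864 ≡ 344
1269^32 ≡ 344^2 = 118336 ≡ 749
1269^64 ≡ 749^2 = 561001 ≡ 968
1269^128 ≡ 968^2 = 937024 ≡ 314
1269^256 ≡ 314^2 = 98596 ≡ 939
438 = 256 + 128 + 32 + 16 + 4 + 2, so 1269^438 ≡ 939·314·749·344·289·17 ≡ 459 (mod 1993)
69·459 = 31671 ≡ 1776 (mod 1993)
1776 ≡ 1776 (mod 1993), so the signature is genuine.

valid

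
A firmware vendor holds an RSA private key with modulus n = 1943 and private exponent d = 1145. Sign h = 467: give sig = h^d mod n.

h^1145 mod 1943 = 797

797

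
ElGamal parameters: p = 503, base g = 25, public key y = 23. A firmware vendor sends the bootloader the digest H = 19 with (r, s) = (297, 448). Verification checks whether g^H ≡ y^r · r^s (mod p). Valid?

yes

Left side g^H mod p:
25^2 = 625 ≡ 122
25^4 ≡ 122^2 = 14884 ≡ 297
25^8 ≡ 297^2 = 88209 ≡ 184
25^16 ≡ 184^2 = 33856 ≡ 155
19 = 16 + 2 + 1, so 25^19 ≡ 155·122·25 ≡ 433 (mod 503)
Right side y^r · r^s mod p:
23^2 = 529 ≡ 26
23^4 ≡ 26^2 = 676 ≡ 173
23^8 ≡ 173^2 = 29929 ≡ 252
23^16 ≡ 252^2 = 63504 ≡ 126
23^32 ≡ 126^2 = 15876 ≡ 283
23^64 ≡ 283^2 = 80089 ≡ 112
23^128 ≡ 112^2 = 12544 ≡ 472
23^256 ≡ 472^2 = 222784 ≡ 458
297 = 256 + 32 + 8 + 1, so 23^297 ≡ 458·283·252·23 ≡ 172 (mod 503)
297^2 = 88209 ≡ 184
297^4 ≡ 184^2 = 33856 ≡ 155
297^8 ≡ 155^2 = 24025 ≡ 384
297^16 ≡ 384^2 = 147456 ≡ 77
297^32 ≡ 77^2 = 5929 ≡ 396
297^64 ≡ 396^2 = 156816 ≡ 383
297^128 ≡ 383^2 = 146689 ≡ 316
297^256 ≡ 316^2 = 99856 ≡ 262
448 = 256 + 128 + 64, so 297^448 ≡ 262·316·383 ≡ 216 (mod 503)
172·216 = 37152 ≡ 433 (mod 503)
433 ≡ 433 (mod 503), so the signature is genuine.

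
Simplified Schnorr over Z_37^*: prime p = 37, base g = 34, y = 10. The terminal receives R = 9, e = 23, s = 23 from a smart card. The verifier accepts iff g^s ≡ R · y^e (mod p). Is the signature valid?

g^s mod p:
34^23 mod 37 = 16
R · y^e mod p:
10^23 mod 37 = 26
9·26 = 234 ≡ 12 (mod 37)
16 ≠ 12; the check fails.

invalid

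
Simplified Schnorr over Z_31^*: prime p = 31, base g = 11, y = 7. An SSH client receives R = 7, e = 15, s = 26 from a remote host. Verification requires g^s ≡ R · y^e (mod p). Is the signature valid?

valid

g^s mod p:
11^2 = 121 ≡ 28
11^4 ≡ 28^2 = 784 ≡ 9
11^8 ≡ 9^2 = 81 ≡ 19
11^16 ≡ 19^2 = 361 ≡ 20
26 = 16 + 8 + 2, so 11^26 ≡ 20·19·28 ≡ 7 (mod 31)
R · y^e mod p:
7^2 = 49 ≡ 18
7^4 ≡ 18^2 = 324 ≡ 14
7^8 ≡ 14^2 = 196 ≡ 10
15 = 8 + 4 + 2 + 1, so 7^15 ≡ 10·14·18·7 ≡ 1 (mod 31)
7·1 = 7 ≡ 7 (mod 31)
7 ≡ 7 (mod 31); signature holds.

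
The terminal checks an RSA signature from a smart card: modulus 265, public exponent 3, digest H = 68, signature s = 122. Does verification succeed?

Squares mod 265: s^1≡122, s^2≡44
3 = 2 + 1, so s^3 ≡ 44·122 ≡ 68 (mod 265)
Since 68 equals the digest 68, verification succeeds.

passes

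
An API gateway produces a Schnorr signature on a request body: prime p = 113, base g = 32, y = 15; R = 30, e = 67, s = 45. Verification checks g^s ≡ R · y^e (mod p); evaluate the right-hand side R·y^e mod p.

2

Squares mod 113: 15^1≡15, 15^2≡112, 15^4≡1, 15^8≡1, 15^16≡1, 15^32≡1, 15^64≡1
67 = 64 + 2 + 1, so 15^67 ≡ 1·112·15 ≡ 98 (mod 113)
R · y^e ≡ 30·98 = 2940 ≡ 2 (mod 113)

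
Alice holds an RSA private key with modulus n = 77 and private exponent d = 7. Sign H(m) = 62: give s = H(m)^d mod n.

(H(m))^2 ≡ 62^2 = 3844 ≡ 71
(H(m))^4 ≡ 71^2 = 5041 ≡ 36
7 = 4 + 2 + 1, so (H(m))^7 ≡ 36·71·62 ≡ 6 (mod 77)

6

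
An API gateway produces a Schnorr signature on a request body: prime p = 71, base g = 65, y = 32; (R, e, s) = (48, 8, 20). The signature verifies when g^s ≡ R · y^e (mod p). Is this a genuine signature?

genuine

g^s mod p:
65^2 = 4225 ≡ 36
65^4 ≡ 36^2 = 1296 ≡ 18
65^8 ≡ 18^2 = 324 ≡ 40
65^16 ≡ 40^2 = 1600 ≡ 38
20 = 16 + 4, so 65^20 ≡ 38·18 ≡ 45 (mod 71)
R · y^e mod p:
32^2 = 1024 ≡ 30
32^4 ≡ 30^2 = 900 ≡ 48
32^8 ≡ 48^2 = 2304 ≡ 32
48·32 = 1536 ≡ 45 (mod 71)
45 ≡ 45 (mod 71); signature holds.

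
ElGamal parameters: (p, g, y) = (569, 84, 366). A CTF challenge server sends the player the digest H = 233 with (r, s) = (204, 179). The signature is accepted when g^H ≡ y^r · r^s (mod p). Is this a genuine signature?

Left side g^H mod p:
Squares mod 569: 84^1≡84, 84^2≡228, 84^4≡205, 84^8≡488, 84^16≡302, 84^32≡164, 84^64≡153, 84^128≡80
233 = 128 + 64 + 32 + 8 + 1, so 84^233 ≡ 80·153·164·488·84 ≡ 548 (mod 569)
Right side y^r · r^s mod p:
Squares mod 569: 366^1≡366, 366^2≡241, 366^4≡43, 366^8≡142, 366^16≡249, 366^32≡549, 366^64≡400, 366^128≡111
204 = 128 + 64 + 8 + 4, so 366^204 ≡ 111·400·142·43 ≡ 91 (mod 569)
Squares mod 569: 204^1≡204, 204^2≡79, 204^4≡551, 204^8≡324, 204^16≡280, 204^32≡447, 204^64≡90, 204^128≡134
179 = 128 + 32 + 16 + 2 + 1, so 204^179 ≡ 134·447·280·79·204 ≡ 203 (mod 569)
91·203 = 18473 ≡ 265 (mod 569)
548 ≠ 265, so verification fails.

forged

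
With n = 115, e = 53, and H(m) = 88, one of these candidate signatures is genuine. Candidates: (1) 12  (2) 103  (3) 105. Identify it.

Candidate 1: Squares mod 115: 12^1≡12, 12^2≡29, 12^4≡36, 12^8≡31, 12^16≡41, 12^32≡71; 53 = 32 + 16 + 4 + 1, so 12^53 ≡ 71·41·36·12 ≡ 27 (mod 115)
Candidate 2: Squares mod 115: 103^1≡103, 103^2≡29, 103^4≡36, 103^8≡31, 103^16≡41, 103^32≡71; 53 = 32 + 16 + 4 + 1, so 103^53 ≡ 71·41·36·103 ≡ 88 (mod 115)
  → matches H(m) = 88
Candidate 3: Squares mod 115: 105^1≡105, 105^2≡100, 105^4≡110, 105^8≡25, 105^16≡50, 105^32≡85; 53 = 32 + 16 + 4 + 1, so 105^53 ≡ 85·50·110·105 ≡ 95 (mod 115)

2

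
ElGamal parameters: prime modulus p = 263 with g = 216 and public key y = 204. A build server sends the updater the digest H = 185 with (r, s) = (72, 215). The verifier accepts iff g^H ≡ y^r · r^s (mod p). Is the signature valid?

Left side g^H mod p:
Squares mod 263: 216^1≡216, 216^2≡105, 216^4≡242, 216^8≡178, 216^16≡124, 216^32≡122, 216^64≡156, 216^128≡140
185 = 128 + 32 + 16 + 8 + 1, so 216^185 ≡ 140·122·124·178·216 ≡ 102 (mod 263)
Right side y^r · r^s mod p:
Squares mod 263: 204^1≡204, 204^2≡62, 204^4≡162, 204^8≡207, 204^16≡243, 204^32≡137, 204^64≡96
72 = 64 + 8, so 204^72 ≡ 96·207 ≡ 147 (mod 263)
Squares mod 263: 72^1≡72, 72^2≡187, 72^4≡253, 72^8≡100, 72^16≡6, 72^32≡36, 72^64≡244, 72^128≡98
215 = 128 + 64 + 16 + 4 + 2 + 1, so 72^215 ≡ 98·244·6·253·187·72 ≡ 88 (mod 263)
147·88 = 12936 ≡ 49 (mod 263)
102 ≠ 49, so verification fails.

invalid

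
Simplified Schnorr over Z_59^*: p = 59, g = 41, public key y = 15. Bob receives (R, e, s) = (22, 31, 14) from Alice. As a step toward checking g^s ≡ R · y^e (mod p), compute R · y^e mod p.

53

15^2 = 225 ≡ 48
15^4 ≡ 48^2 = 2304 ≡ 3
15^8 ≡ 3^2 = 9
15^16 ≡ 9^2 = 81 ≡ 22
31 = 16 + 8 + 4 + 2 + 1, so 15^31 ≡ 22·9·3·48·15 ≡ 48 (mod 59)
R · y^e ≡ 22·48 = 1056 ≡ 53 (mod 59)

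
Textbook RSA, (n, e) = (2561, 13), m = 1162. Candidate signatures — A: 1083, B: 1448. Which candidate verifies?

B

Candidate A: Squares mod 2561: 1083^1≡1083, 1083^2≡2512, 1083^4≡2401, 1083^8≡2551; 13 = 8 + 4 + 1, so 1083^13 ≡ 2551·2401·1083 ≡ 1564 (mod 2561)
Candidate B: Squares mod 2561: 1448^1≡1448, 1448^2≡1806, 1448^4≡1483, 1448^8≡1951; 13 = 8 + 4 + 1, so 1448^13 ≡ 1951·1483·1448 ≡ 1162 (mod 2561)
  → matches m = 1162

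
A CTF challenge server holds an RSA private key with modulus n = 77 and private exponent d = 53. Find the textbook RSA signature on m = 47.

38

m^2 ≡ 47^2 = 2209 ≡ 53
m^4 ≡ 53^2 = 2809 ≡ 37
m^8 ≡ 37^2 = 1369 ≡ 60
m^16 ≡ 60^2 = 3600 ≡ 58
m^32 ≡ 58^2 = 3364 ≡ 53
53 = 32 + 16 + 4 + 1, so m^53 ≡ 53·58·37·47 ≡ 38 (mod 77)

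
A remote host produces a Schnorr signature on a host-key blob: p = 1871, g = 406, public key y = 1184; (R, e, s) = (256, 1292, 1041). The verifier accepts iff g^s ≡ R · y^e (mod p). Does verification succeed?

g^s mod p:
406^2 = 164836 ≡ 188
406^4 ≡ 188^2 = 35344 ≡ 1666
406^8 ≡ 1666^2 = 2775556 ≡ 863
406^16 ≡ 863^2 = 744769 ≡ 111
406^32 ≡ 111^2 = 12321 ≡ 1095
406^64 ≡ 1095^2 = 1199025 ≡ 1585
406^128 ≡ 1585^2 = 2512225 ≡ 1343
406^256 ≡ 1343^2 = 1803649 ≡ 5
406^512 ≡ 5^2 = 25
406^1024 ≡ 25^2 = 625
1041 = 1024 + 16 + 1, so 406^1041 ≡ 625·111·406 ≡ 216 (mod 1871)
R · y^e mod p:
1184^2 = 1401856 ≡ 477
1184^4 ≡ 477^2 = 227529 ≡ 1138
1184^8 ≡ 1138^2 = 1295044 ≡ 312
1184^16 ≡ 312^2 = 97344 ≡ 52
1184^32 ≡ 52^2 = 2704 ≡ 833
1184^64 ≡ 833^2 = 693889 ≡ 1619
1184^128 ≡ 1619^2 = 2621161 ≡ 1761
1184^256 ≡ 1761^2 = 3101121 ≡ 874
1184^512 ≡ 874^2 = 763876 ≡ 508
1184^1024 ≡ 508^2 = 258064 ≡ 1737
1292 = 1024 + 256 + 8 + 4, so 1184^1292 ≡ 1737·874·312·1138 ≡ 758 (mod 1871)
256·758 = 194048 ≡ 1335 (mod 1871)
216 ≠ 1335; the check fails.

fails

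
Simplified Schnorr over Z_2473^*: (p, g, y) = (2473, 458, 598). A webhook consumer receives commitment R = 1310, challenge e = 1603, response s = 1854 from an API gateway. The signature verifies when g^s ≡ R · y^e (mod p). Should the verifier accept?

accept

g^s mod p:
Squares mod 2473: 458^1≡458, 458^2≡2032, 458^4≡1587, 458^8≡1055, 458^16≡175, 458^32≡949, 458^64≡429, 458^128≡1039, 458^256≡1293, 458^512≡101, 458^1024≡309
1854 = 1024 + 512 + 256 + 32 + 16 + 8 + 4 + 2, so 458^1854 ≡ 309·101·1293·949·175·1055·1587·2032 ≡ 1 (mod 2473)
R · y^e mod p:
Squares mod 2473: 598^1≡598, 598^2≡1492, 598^4≡364, 598^8≡1427, 598^16≡1050, 598^32≡2015, 598^64≡2032, 598^128≡1587, 598^256≡1055, 598^512≡175, 598^1024≡949
1603 = 1024 + 512 + 64 + 2 + 1, so 598^1603 ≡ 949·175·2032·1492·598 ≡ 572 (mod 2473)
1310·572 = 749320 ≡ 1 (mod 2473)
1 ≡ 1 (mod 2473); signature holds.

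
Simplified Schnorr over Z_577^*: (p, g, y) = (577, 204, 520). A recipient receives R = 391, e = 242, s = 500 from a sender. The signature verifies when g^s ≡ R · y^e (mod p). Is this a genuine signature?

genuine

g^s mod p:
204^500 mod 577 = 382
R · y^e mod p:
520^242 mod 577 = 364
391·364 = 142324 ≡ 382 (mod 577)
382 ≡ 382 (mod 577); signature holds.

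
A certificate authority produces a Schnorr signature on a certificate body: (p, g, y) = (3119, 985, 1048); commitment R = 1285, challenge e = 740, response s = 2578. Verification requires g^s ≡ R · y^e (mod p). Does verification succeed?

fails

g^s mod p:
Squares mod 3119: 985^1≡985, 985^2≡216, 985^4≡2990, 985^8≡1046, 985^16≡2466, 985^32≡2225, 985^64≡772, 985^128≡255, 985^256≡2645, 985^512≡108, 985^1024≡2307, 985^2048≡1235
2578 = 2048 + 512 + 16 + 2, so 985^2578 ≡ 1235·108·2466·216 ≡ 2344 (mod 3119)
R · y^e mod p:
Squares mod 3119: 1048^1≡1048, 1048^2≡416, 1048^4≡1511, 1048^8≡13, 1048^16≡169, 1048^32≡490, 1048^64≡3056, 1048^128≡850, 1048^256≡2011, 1048^512≡1897
740 = 512 + 128 + 64 + 32 + 4, so 1048^740 ≡ 1897·850·3056·490·1511 ≡ 763 (mod 3119)
1285·763 = 980455 ≡ 1089 (mod 3119)
2344 ≠ 1089; the check fails.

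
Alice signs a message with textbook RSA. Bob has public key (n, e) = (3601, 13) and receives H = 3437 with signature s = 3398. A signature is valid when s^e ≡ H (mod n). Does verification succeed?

s^13 mod 3601 = 3437
3437 = H, so the signature checks out.

passes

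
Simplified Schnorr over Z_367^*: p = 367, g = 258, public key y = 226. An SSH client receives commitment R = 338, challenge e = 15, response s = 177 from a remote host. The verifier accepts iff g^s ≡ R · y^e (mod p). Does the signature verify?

does not verify

g^s mod p:
258^2 = 66564 ≡ 137
258^4 ≡ 137^2 = 18769 ≡ 52
258^8 ≡ 52^2 = 2704 ≡ 135
258^16 ≡ 135^2 = 18225 ≡ 242
258^32 ≡ 242^2 = 58564 ≡ 211
258^64 ≡ 211^2 = 44521 ≡ 114
258^128 ≡ 114^2 = 12996 ≡ 151
177 = 128 + 32 + 16 + 1, so 258^177 ≡ 151·211·242·258 ≡ 175 (mod 367)
R · y^e mod p:
226^2 = 51076 ≡ 63
226^4 ≡ 63^2 = 3969 ≡ 299
226^8 ≡ 299^2 = 89401 ≡ 220
15 = 8 + 4 + 2 + 1, so 226^15 ≡ 220·299·63·226 ≡ 81 (mod 367)
338·81 = 27378 ≡ 220 (mod 367)
175 ≠ 220; the check fails.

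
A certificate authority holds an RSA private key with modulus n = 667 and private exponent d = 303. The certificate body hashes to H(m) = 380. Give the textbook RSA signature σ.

124

Squares mod 667: (H(m))^1≡380, (H(m))^2≡328, (H(m))^4≡197, (H(m))^8≡123, (H(m))^16≡455, (H(m))^32≡255, (H(m))^64≡326, (H(m))^128≡223, (H(m))^256≡371
303 = 256 + 32 + 8 + 4 + 2 + 1, so (H(m))^303 ≡ 371·255·123·197·328·380 ≡ 124 (mod 667)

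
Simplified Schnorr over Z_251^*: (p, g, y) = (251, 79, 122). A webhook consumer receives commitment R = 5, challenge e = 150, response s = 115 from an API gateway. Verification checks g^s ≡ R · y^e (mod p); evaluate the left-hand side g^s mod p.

243

79^2 = 6241 ≡ 217
79^4 ≡ 217^2 = 47089 ≡ 152
79^8 ≡ 152^2 = 23104 ≡ 12
79^16 ≡ 12^2 = 144
79^32 ≡ 144^2 = 20736 ≡ 154
79^64 ≡ 154^2 = 23716 ≡ 122
115 = 64 + 32 + 16 + 2 + 1, so 79^115 ≡ 122·154·144·217·79 ≡ 243 (mod 251)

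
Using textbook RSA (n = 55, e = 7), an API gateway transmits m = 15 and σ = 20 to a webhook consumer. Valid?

yes

σ^2 ≡ 20^2 = 400 ≡ 15
σ^4 ≡ 15^2 = 225 ≡ 5
7 = 4 + 2 + 1, so σ^7 ≡ 5·15·20 ≡ 15 (mod 55)
σ^7 mod 55 = 15 matches m.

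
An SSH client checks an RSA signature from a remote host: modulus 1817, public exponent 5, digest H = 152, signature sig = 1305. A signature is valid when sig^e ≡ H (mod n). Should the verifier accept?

reject

sig^5 mod 1817 = 1516
sig^5 mod 1817 = 1516, but H = 152.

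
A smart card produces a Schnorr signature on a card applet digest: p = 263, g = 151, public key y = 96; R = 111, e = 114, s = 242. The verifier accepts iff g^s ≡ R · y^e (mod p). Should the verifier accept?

accept

g^s mod p:
151^2 = 22801 ≡ 183
151^4 ≡ 183^2 = 33489 ≡ 88
151^8 ≡ 88^2 = 7744 ≡ 117
151^16 ≡ 117^2 = 13689 ≡ 13
151^32 ≡ 13^2 = 169
151^64 ≡ 169^2 = 28561 ≡ 157
151^128 ≡ 157^2 = 24649 ≡ 190
242 = 128 + 64 + 32 + 16 + 2, so 151^242 ≡ 190·157·169·13·183 ≡ 243 (mod 263)
R · y^e mod p:
96^2 = 9216 ≡ 11
96^4 ≡ 11^2 = 121
96^8 ≡ 121^2 = 14641 ≡ 176
96^16 ≡ 176^2 = 30976 ≡ 205
96^32 ≡ 205^2 = 42025 ≡ 208
96^64 ≡ 208^2 = 43264 ≡ 132
114 = 64 + 32 + 16 + 2, so 96^114 ≡ 132·208·205·11 ≡ 187 (mod 263)
111·187 = 20757 ≡ 243 (mod 263)
243 ≡ 243 (mod 263); signature holds.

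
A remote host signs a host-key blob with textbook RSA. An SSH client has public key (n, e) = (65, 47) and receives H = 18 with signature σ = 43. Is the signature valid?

σ^2 ≡ 43^2 = 1849 ≡ 29
σ^4 ≡ 29^2 = 841 ≡ 61
σ^8 ≡ 61^2 = 3721 ≡ 16
σ^16 ≡ 16^2 = 256 ≡ 61
σ^32 ≡ 61^2 = 3721 ≡ 16
47 = 32 + 8 + 4 + 2 + 1, so σ^47 ≡ 16·16·61·29·43 ≡ 62 (mod 65)
The recovered value 62 does not match the digest 18.

invalid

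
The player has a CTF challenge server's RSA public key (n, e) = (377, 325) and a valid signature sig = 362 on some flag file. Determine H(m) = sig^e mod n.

11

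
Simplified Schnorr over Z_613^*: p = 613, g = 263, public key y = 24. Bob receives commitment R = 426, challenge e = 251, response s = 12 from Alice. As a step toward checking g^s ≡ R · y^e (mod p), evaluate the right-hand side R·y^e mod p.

24^2 = 576
24^4 ≡ 576^2 = 331776 ≡ 143
24^8 ≡ 143^2 = 20449 ≡ 220
24^16 ≡ 220^2 = 48400 ≡ 586
24^32 ≡ 586^2 = 343396 ≡ 116
24^64 ≡ 116^2 = 13456 ≡ 583
24^128 ≡ 583^2 = 339889 ≡ 287
251 = 128 + 64 + 32 + 16 + 8 + 2 + 1, so 24^251 ≡ 287·583·116·586·220·576·24 ≡ 176 (mod 613)
R · y^e ≡ 426·176 = 74976 ≡ 190 (mod 613)

190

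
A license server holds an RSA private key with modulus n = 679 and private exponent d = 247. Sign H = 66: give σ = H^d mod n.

192

H^247 mod 679 = 192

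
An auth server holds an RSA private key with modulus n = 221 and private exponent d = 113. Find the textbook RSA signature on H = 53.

53

H^113 mod 221 = 53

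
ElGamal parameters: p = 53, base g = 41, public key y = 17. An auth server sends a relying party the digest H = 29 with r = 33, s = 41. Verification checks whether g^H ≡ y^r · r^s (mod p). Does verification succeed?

Left side g^H mod p:
41^2 = 1681 ≡ 38
41^4 ≡ 38^2 = 1444 ≡ 13
41^8 ≡ 13^2 = 169 ≡ 10
41^16 ≡ 10^2 = 100 ≡ 47
29 = 16 + 8 + 4 + 1, so 41^29 ≡ 47·10·13·41 ≡ 32 (mod 53)
Right side y^r · r^s mod p:
17^2 = 289 ≡ 24
17^4 ≡ 24^2 = 576 ≡ 46
17^8 ≡ 46^2 = 2116 ≡ 49
17^16 ≡ 49^2 = 2401 ≡ 16
17^32 ≡ 16^2 = 256 ≡ 44
33 = 32 + 1, so 17^33 ≡ 44·17 ≡ 6 (mod 53)
33^2 = 1089 ≡ 29
33^4 ≡ 29^2 = 841 ≡ 46
33^8 ≡ 46^2 = 2116 ≡ 49
33^16 ≡ 49^2 = 2401 ≡ 16
33^32 ≡ 16^2 = 256 ≡ 44
41 = 32 + 8 + 1, so 33^41 ≡ 44·49·33 ≡ 22 (mod 53)
6·22 = 132 ≡ 26 (mod 53)
32 ≠ 26, so verification fails.

fails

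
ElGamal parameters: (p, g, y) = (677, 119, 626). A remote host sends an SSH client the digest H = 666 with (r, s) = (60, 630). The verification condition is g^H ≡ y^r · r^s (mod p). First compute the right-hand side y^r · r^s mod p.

22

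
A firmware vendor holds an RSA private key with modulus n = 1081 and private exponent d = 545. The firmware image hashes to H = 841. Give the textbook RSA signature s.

H^2 ≡ 841^2 = 707281 ≡ 307
H^4 ≡ 307^2 = 94249 ≡ 202
H^8 ≡ 202^2 = 40804 ≡ 807
H^16 ≡ 807^2 = 651249 ≡ 487
H^32 ≡ 487^2 = 237169 ≡ 430
H^64 ≡ 430^2 = 184900 ≡ 49
H^128 ≡ 49^2 = 2401 ≡ 239
H^256 ≡ 239^2 = 57121 ≡ 909
H^512 ≡ 909^2 = 826281 ≡ 397
545 = 512 + 32 + 1, so H^545 ≡ 397·430·841 ≡ 581 (mod 1081)

581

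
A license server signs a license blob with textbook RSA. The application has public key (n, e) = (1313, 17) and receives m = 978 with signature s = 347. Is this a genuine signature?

genuine

s^2 ≡ 347^2 = 120409 ≡ 926
s^4 ≡ 926^2 = 857476 ≡ 87
s^8 ≡ 87^2 = 7569 ≡ 1004
s^16 ≡ 1004^2 = 1008016 ≡ 945
17 = 16 + 1, so s^17 ≡ 945·347 ≡ 978 (mod 1313)
978 = m, so the signature checks out.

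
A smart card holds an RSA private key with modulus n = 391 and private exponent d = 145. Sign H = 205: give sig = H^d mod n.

341

H^2 ≡ 205^2 = 42025 ≡ 188
H^4 ≡ 188^2 = 35344 ≡ 154
H^8 ≡ 154^2 = 23716 ≡ 256
H^16 ≡ 256^2 = 65536 ≡ 239
H^32 ≡ 239^2 = 57121 ≡ 35
H^64 ≡ 35^2 = 1225 ≡ 52
H^128 ≡ 52^2 = 2704 ≡ 358
145 = 128 + 16 + 1, so H^145 ≡ 358·239·205 ≡ 341 (mod 391)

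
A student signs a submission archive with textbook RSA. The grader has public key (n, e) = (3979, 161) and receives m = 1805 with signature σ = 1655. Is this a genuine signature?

Squares mod 3979: σ^1≡1655, σ^2≡1473, σ^4≡1174, σ^8≡1542, σ^16≡2301, σ^32≡2531, σ^64≡3750, σ^128≡714
161 = 128 + 32 + 1, so σ^161 ≡ 714·2531·1655 ≡ 3357 (mod 3979)
σ^161 mod 3979 = 3357, but m = 1805.

forged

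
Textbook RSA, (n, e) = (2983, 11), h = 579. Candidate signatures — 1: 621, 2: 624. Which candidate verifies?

Candidate 1: 621^11 mod 2983 = 1750
Candidate 2: 624^11 mod 2983 = 579
  → matches h = 579

2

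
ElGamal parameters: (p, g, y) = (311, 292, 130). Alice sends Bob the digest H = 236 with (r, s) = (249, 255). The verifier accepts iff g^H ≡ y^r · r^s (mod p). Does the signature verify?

Left side g^H mod p:
Squares mod 311: 292^1≡292, 292^2≡50, 292^4≡12, 292^8≡144, 292^16≡210, 292^32≡249, 292^64≡112, 292^128≡104
236 = 128 + 64 + 32 + 8 + 4, so 292^236 ≡ 104·112·249·144·12 ≡ 27 (mod 311)
Right side y^r · r^s mod p:
Squares mod 311: 130^1≡130, 130^2≡106, 130^4≡40, 130^8≡45, 130^16≡159, 130^32≡90, 130^64≡14, 130^128≡196
249 = 128 + 64 + 32 + 16 + 8 + 1, so 130^249 ≡ 196·14·90·159·45·130 ≡ 229 (mod 311)
Squares mod 311: 249^1≡249, 249^2≡112, 249^4≡104, 249^8≡242, 249^16≡96, 249^32≡197, 249^64≡245, 249^128≡2
255 = 128 + 64 + 32 + 16 + 8 + 4 + 2 + 1, so 249^255 ≡ 2·245·197·96·242·104·112·249 ≡ 20 (mod 311)
229·20 = 4580 ≡ 226 (mod 311)
27 ≠ 226, so verification fails.

does not verify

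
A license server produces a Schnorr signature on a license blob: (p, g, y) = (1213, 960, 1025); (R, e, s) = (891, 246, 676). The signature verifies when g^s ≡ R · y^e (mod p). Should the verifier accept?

accept

g^s mod p:
Squares mod 1213: 960^1≡960, 960^2≡933, 960^4≡768, 960^8≡306, 960^16≡235, 960^32≡640, 960^64≡819, 960^128≡1185, 960^256≡784, 960^512≡878
676 = 512 + 128 + 32 + 4, so 960^676 ≡ 878·1185·640·768 ≡ 1077 (mod 1213)
R · y^e mod p:
Squares mod 1213: 1025^1≡1025, 1025^2≡167, 1025^4≡1203, 1025^8≡100, 1025^16≡296, 1025^32≡280, 1025^64≡768, 1025^128≡306
246 = 128 + 64 + 32 + 16 + 4 + 2, so 1025^246 ≡ 306·768·280·296·1203·167 ≡ 1010 (mod 1213)
891·1010 = 899910 ≡ 1077 (mod 1213)
1077 ≡ 1077 (mod 1213); signature holds.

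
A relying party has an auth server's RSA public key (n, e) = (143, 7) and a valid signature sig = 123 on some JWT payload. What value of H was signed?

sig^2 ≡ 123^2 = 15129 ≡ 114
sig^4 ≡ 114^2 = 12996 ≡ 126
7 = 4 + 2 + 1, so sig^7 ≡ 126·114·123 ≡ 7 (mod 143)

7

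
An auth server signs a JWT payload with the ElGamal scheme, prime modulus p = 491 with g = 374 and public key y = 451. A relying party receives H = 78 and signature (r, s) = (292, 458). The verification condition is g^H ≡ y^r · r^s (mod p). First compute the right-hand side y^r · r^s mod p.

135

451^2 = 203401 ≡ 127
451^4 ≡ 127^2 = 16129 ≡ 417
451^8 ≡ 417^2 = 173889 ≡ 75
451^16 ≡ 75^2 = 5625 ≡ 224
451^32 ≡ 224^2 = 50176 ≡ 94
451^64 ≡ 94^2 = 8836 ≡ 489
451^128 ≡ 489^2 = 239121 ≡ 4
451^256 ≡ 4^2 = 16
292 = 256 + 32 + 4, so 451^292 ≡ 16·94·417 ≡ 161 (mod 491)
292^2 = 85264 ≡ 321
292^4 ≡ 321^2 = 103041 ≡ 422
292^8 ≡ 422^2 = 178084 ≡ 342
292^16 ≡ 342^2 = 116964 ≡ 106
292^32 ≡ 106^2 = 11236 ≡ 434
292^64 ≡ 434^2 = 188356 ≡ 303
292^128 ≡ 303^2 = 91809 ≡ 483
292^256 ≡ 483^2 = 233289 ≡ 64
458 = 256 + 128 + 64 + 8 + 2, so 292^458 ≡ 64·483·303·342·321 ≡ 379 (mod 491)
y^r · r^s ≡ 161·379 = 61019 ≡ 135 (mod 491)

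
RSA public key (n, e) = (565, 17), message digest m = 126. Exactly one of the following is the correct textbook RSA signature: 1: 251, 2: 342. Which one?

1

Candidate 1: 251^17 mod 565 = 126
  → matches m = 126
Candidate 2: 342^17 mod 565 = 147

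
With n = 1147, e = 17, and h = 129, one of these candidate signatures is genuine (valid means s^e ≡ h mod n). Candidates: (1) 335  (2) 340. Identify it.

Candidate 1: 335^17 mod 1147 = 129
  → matches h = 129
Candidate 2: 340^17 mod 1147 = 867

1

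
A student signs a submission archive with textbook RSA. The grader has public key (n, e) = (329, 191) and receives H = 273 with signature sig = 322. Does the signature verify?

verifies

sig^191 mod 329 = 273
273 = H, so the signature checks out.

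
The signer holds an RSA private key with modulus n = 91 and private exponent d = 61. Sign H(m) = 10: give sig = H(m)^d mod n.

10

(H(m))^2 ≡ 10^2 = 100 ≡ 9
(H(m))^4 ≡ 9^2 = 81
(H(m))^8 ≡ 81^2 = 6561 ≡ 9
(H(m))^16 ≡ 9^2 = 81
(H(m))^32 ≡ 81^2 = 6561 ≡ 9
61 = 32 + 16 + 8 + 4 + 1, so (H(m))^61 ≡ 9·81·9·81·10 ≡ 10 (mod 91)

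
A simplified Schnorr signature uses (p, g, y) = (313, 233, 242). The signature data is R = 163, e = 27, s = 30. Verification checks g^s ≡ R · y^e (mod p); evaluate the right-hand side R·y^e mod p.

242^27 mod 313 = 71
R · y^e ≡ 163·71 = 11573 ≡ 305 (mod 313)

305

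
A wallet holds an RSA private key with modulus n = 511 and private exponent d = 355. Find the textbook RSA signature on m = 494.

417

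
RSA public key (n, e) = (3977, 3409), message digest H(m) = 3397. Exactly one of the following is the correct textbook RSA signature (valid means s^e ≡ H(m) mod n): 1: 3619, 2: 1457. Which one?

Candidate 1: 3619^3409 mod 3977 = 1037
Candidate 2: 1457^3409 mod 3977 = 3397
  → matches H(m) = 3397

2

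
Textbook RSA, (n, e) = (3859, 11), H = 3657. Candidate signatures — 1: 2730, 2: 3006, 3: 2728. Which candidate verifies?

3

Candidate 1: Squares mod 3859: 2730^1≡2730, 2730^2≡1171, 2730^4≡1296, 2730^8≡951; 11 = 8 + 2 + 1, so 2730^11 ≡ 951·1171·2730 ≡ 3386 (mod 3859)
Candidate 2: Squares mod 3859: 3006^1≡3006, 3006^2≡2117, 3006^4≡1390, 3006^8≡2600; 11 = 8 + 2 + 1, so 3006^11 ≡ 2600·2117·3006 ≡ 622 (mod 3859)
Candidate 3: Squares mod 3859: 2728^1≡2728, 2728^2≡1832, 2728^4≡2753, 2728^8≡3792; 11 = 8 + 2 + 1, so 2728^11 ≡ 3792·1832·2728 ≡ 3657 (mod 3859)
  → matches H = 3657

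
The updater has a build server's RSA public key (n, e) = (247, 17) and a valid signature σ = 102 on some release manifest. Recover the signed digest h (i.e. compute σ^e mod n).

163

σ^2 ≡ 102^2 = 10404 ≡ 30
σ^4 ≡ 30^2 = 900 ≡ 159
σ^8 ≡ 159^2 = 25281 ≡ 87
σ^16 ≡ 87^2 = 7569 ≡ 159
17 = 16 + 1, so σ^17 ≡ 159·102 ≡ 163 (mod 247)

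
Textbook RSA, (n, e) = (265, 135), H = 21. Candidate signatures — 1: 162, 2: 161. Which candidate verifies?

2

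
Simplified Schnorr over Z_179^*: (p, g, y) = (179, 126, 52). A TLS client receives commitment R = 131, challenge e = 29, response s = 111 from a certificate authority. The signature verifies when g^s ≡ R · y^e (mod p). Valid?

no

g^s mod p:
Squares mod 179: 126^1≡126, 126^2≡124, 126^4≡161, 126^8≡145, 126^16≡82, 126^32≡101, 126^64≡177
111 = 64 + 32 + 8 + 4 + 2 + 1, so 126^111 ≡ 177·101·145·161·124·126 ≡ 93 (mod 179)
R · y^e mod p:
Squares mod 179: 52^1≡52, 52^2≡19, 52^4≡3, 52^8≡9, 52^16≡81
29 = 16 + 8 + 4 + 1, so 52^29 ≡ 81·9·3·52 ≡ 59 (mod 179)
131·59 = 7729 ≡ 32 (mod 179)
93 ≠ 32; the check fails.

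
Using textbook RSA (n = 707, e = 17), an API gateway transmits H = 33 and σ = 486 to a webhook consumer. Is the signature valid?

valid

σ^2 ≡ 486^2 = 236196 ≡ 58
σ^4 ≡ 58^2 = 3364 ≡ 536
σ^8 ≡ 536^2 = 287296 ≡ 254
σ^16 ≡ 254^2 = 64516 ≡ 179
17 = 16 + 1, so σ^17 ≡ 179·486 ≡ 33 (mod 707)
33 = H, so the signature checks out.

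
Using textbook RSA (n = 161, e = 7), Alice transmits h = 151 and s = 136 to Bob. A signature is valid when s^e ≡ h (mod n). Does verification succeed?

fails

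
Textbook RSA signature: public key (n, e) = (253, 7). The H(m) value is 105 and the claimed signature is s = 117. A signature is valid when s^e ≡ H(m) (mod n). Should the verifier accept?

accept

Squares mod 253: s^1≡117, s^2≡27, s^4≡223
7 = 4 + 2 + 1, so s^7 ≡ 223·27·117 ≡ 105 (mod 253)
Since 105 equals the digest 105, verification succeeds.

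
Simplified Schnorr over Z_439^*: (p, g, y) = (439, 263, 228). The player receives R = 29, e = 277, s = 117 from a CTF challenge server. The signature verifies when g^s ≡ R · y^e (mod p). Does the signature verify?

g^s mod p:
263^117 mod 439 = 423
R · y^e mod p:
228^277 mod 439 = 316
29·316 = 9164 ≡ 384 (mod 439)
423 ≠ 384; the check fails.

does not verify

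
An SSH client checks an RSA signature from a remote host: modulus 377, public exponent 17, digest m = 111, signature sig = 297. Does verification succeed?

sig^2 ≡ 297^2 = 88209 ≡ 368
sig^4 ≡ 368^2 = 135424 ≡ 81
sig^8 ≡ 81^2 = 6561 ≡ 152
sig^16 ≡ 152^2 = 23104 ≡ 107
17 = 16 + 1, so sig^17 ≡ 107·297 ≡ 111 (mod 377)
sig^17 mod 377 = 111 matches m.

passes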